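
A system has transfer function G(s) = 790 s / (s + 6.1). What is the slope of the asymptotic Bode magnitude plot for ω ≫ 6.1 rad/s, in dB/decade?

With 1 zero and 1 pole, the high-frequency asymptotic slope is 20 × (1 − 1) = 0 dB/decade.

0 dB/decade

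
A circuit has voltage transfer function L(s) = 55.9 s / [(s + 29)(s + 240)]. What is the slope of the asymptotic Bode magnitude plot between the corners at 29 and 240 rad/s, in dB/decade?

In this band the factors already past their corner are: 1 differentiator zero, pole at 29; net slope = 0 dB/decade.

0 dB/decade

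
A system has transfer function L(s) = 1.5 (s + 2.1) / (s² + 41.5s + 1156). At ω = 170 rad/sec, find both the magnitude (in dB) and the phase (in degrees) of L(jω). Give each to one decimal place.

|L| = -41.0 dB, ∠L = -76.4 deg

|j170 + 2.1| = √(170² + 2.1²) = 170
|(j170)² + 41.5(j170) + 1156| = |-27744 + j7055| = 2.863e+04
|L(j170)| = 1.5 × 170 / 2.863e+04 = 0.0089084
20 log₁₀(0.0089084) = -41.00 dB
∠(j170 + 2.1) = arctan(170/2.1) = 89.29°
∠[(j170)² + 41.5(j170) + 1156] = ∠[-27744 + j7055] = 165.73°
∠L(j170) = 89.29° − 165.73° = -76.44°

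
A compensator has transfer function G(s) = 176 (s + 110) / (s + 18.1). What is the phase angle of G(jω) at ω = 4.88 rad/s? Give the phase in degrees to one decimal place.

-12.5°

∠(j4.88 + 110) = arctan(4.88/110) = 2.54°
∠(j4.88 + 18.1) = arctan(4.88/18.1) = 15.09°
∠G(j4.88) = 2.54° − 15.09° = -12.55°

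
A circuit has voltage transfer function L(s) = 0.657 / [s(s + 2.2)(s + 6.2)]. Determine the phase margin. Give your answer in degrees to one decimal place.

88.3°

Gain crossover: |L(jω)| = 1 at ω ≈ 0.0482 rad/s.
∠L(j0.0482) = −90° − arctan(0.0482/2.2) − arctan(0.0482/6.2) ≈ -91.70°
PM = 180° + (-91.70°) = 88.30°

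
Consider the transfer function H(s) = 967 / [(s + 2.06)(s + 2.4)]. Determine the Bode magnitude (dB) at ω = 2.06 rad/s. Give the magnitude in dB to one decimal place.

40.4 dB

|j2.06 + 2.06| = √(2.06² + 2.06²) = 2.913
|j2.06 + 2.4| = √(2.06² + 2.4²) = 3.163
|H(j2.06)| = 967 / (2.913 × 3.163) = 104.95
20 log₁₀(104.95) = 40.42 dB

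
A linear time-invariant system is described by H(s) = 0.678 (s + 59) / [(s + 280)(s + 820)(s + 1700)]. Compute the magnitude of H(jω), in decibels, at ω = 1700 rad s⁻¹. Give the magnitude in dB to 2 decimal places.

-136.62 dB

|j1700 + 59| = √(1700² + 59²) = 1701
|j1700 + 280| = √(1700² + 280²) = 1723
|j1700 + 820| = √(1700² + 820²) = 1887
|j1700 + 1700| = √(1700² + 1700²) = 2404
|H(j1700)| = 0.678 × 1701 / (1723 × 1887 × 2404) = 1.4752e-07
20 log₁₀(1.4752e-07) = -136.623 dB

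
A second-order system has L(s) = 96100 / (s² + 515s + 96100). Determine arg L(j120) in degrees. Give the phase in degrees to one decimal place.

∠[(j120)² + 515(j120) + 96100] = ∠[81700 + j61800] = 37.10°
∠L(j120) = −37.10° = -37.10°

-37.1°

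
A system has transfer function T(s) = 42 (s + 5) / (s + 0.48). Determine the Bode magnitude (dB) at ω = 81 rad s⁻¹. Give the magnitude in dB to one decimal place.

32.5 dB

|j81 + 5| = √(81² + 5²) = 81.15
|j81 + 0.48| = √(81² + 0.48²) = 81
|T(j81)| = 42 × 81.15 / 81 = 42.079
20 log₁₀(42.079) = 32.48 dB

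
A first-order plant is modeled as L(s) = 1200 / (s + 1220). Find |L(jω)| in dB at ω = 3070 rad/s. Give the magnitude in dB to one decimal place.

-8.8 dB

|j3070 + 1220| = √(3070² + 1220²) = 3304
|L(j3070)| = 1200 / 3304 = 0.36325
20 log₁₀(0.36325) = -8.80 dB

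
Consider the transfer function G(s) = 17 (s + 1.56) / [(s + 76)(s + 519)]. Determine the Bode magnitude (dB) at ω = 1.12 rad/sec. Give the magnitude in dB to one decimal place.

-61.6 dB

|j1.12 + 1.56| = √(1.12² + 1.56²) = 1.92
|j1.12 + 76| = √(1.12² + 76²) = 76.01
|j1.12 + 519| = √(1.12² + 519²) = 519
|G(j1.12)| = 17 × 1.92 / (76.01 × 519) = 0.00082759
20 log₁₀(0.00082759) = -61.64 dB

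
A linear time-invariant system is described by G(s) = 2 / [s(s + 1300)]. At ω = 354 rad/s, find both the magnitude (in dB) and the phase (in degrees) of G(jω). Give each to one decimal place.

|j354 + 1300| = √(354² + 1300²) = 1347
|j354| = 354
|G(j354)| = 2 / (1347 × 354) = 4.1932e-06
20 log₁₀(4.1932e-06) = -107.55 dB
∠(j354 + 1300) = arctan(354/1300) = 15.23°
∠(j354) = 90.00°
∠G(j354) = − (15.23° + 90.00°) = -105.23°

|G| = -107.5 dB, ∠G = -105.2°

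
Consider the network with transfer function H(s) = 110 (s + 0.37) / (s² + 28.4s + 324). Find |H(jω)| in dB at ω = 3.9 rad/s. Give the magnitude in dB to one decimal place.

2.4 dB

|j3.9 + 0.37| = √(3.9² + 0.37²) = 3.918
|(j3.9)² + 28.4(j3.9) + 324| = |308.79 + j110.76| = 328.1
|H(j3.9)| = 110 × 3.918 / 328.1 = 1.3136
20 log₁₀(1.3136) = 2.37 dB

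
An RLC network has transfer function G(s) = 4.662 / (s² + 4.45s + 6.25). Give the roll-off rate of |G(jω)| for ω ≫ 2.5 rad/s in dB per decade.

-40 dB/decade

With 0 zeros and 2 poles, the high-frequency asymptotic slope is 20 × (0 − 2) = -40 dB/decade.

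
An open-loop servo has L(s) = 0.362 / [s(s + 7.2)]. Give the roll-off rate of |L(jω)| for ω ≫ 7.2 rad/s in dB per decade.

With 0 zeros and 2 poles, the high-frequency asymptotic slope is 20 × (0 − 2) = -40 dB/decade.

-40 dB/decade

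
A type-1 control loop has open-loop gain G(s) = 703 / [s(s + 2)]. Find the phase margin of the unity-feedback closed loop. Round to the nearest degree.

4°

Gain crossover: |G(jω)| = 1 at ω ≈ 26.5 rad/sec.
∠G(j26.5) = −90° − arctan(26.5/2) ≈ -175.68°
PM = 180° + (-175.68°) = 4.32°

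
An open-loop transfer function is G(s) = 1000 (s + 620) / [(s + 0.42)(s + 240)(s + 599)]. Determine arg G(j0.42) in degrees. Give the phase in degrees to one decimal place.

-45.1°

∠(j0.42 + 620) = arctan(0.42/620) = 0.04°
∠(j0.42 + 0.42) = arctan(0.42/0.42) = 45.00°
∠(j0.42 + 240) = arctan(0.42/240) = 0.10°
∠(j0.42 + 599) = arctan(0.42/599) = 0.04°
∠G(j0.42) = 0.04° − (45.00° + 0.10° + 0.04°) = -45.10°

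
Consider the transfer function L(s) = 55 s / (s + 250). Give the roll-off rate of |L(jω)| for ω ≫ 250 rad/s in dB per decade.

With 1 zero and 1 pole, the high-frequency asymptotic slope is 20 × (1 − 1) = 0 dB/decade.

0 dB/decade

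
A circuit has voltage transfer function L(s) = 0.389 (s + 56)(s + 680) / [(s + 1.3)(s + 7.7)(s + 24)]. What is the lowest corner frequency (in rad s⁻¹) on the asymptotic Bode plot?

1.3 rad s⁻¹

Break frequencies occur at each pole and zero magnitude: 1.3 rad s⁻¹, 7.7 rad s⁻¹, 24 rad s⁻¹, 56 rad s⁻¹, 680 rad s⁻¹.
The lowest is 1.3 rad s⁻¹.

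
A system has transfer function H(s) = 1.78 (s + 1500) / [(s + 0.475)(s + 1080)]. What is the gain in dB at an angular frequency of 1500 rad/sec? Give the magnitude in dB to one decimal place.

-57.3 dB

|j1500 + 1500| = √(1500² + 1500²) = 2121
|j1500 + 0.475| = √(1500² + 0.475²) = 1500
|j1500 + 1080| = √(1500² + 1080²) = 1848
|H(j1500)| = 1.78 × 2121 / (1500 × 1848) = 0.0013619
20 log₁₀(0.0013619) = -57.32 dB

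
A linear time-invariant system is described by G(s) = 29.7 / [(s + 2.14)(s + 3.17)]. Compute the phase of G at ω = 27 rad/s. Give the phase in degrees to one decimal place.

∠(j27 + 2.14) = arctan(27/2.14) = 85.47°
∠(j27 + 3.17) = arctan(27/3.17) = 83.30°
∠G(j27) = − (85.47° + 83.30°) = -168.77°

-168.8°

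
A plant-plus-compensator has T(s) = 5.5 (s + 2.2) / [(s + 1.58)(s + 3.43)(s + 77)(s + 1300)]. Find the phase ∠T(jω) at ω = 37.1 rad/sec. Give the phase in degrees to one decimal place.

∠(j37.1 + 2.2) = arctan(37.1/2.2) = 86.61°
∠(j37.1 + 1.58) = arctan(37.1/1.58) = 87.56°
∠(j37.1 + 3.43) = arctan(37.1/3.43) = 84.72°
∠(j37.1 + 77) = arctan(37.1/77) = 25.73°
∠(j37.1 + 1300) = arctan(37.1/1300) = 1.63°
∠T(j37.1) = 86.61° − (87.56° + 84.72° + 25.73° + 1.63°) = -113.03°

-113.0°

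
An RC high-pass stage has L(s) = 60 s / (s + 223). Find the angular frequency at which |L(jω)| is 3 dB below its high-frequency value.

223 rad/sec

For a single-pole high-pass, the −3 dB point is at the pole: ω = 223 rad/sec.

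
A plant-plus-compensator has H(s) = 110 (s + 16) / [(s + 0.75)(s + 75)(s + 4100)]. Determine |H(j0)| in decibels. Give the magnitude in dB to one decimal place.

-42.3 dB

H(0) = 110 × 16 / (0.75 × 75 × 4100) = 0.0076314
20 log₁₀(0.0076314) = -42.35 dB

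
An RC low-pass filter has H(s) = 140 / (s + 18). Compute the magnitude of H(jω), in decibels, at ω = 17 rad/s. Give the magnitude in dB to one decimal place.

|j17 + 18| = √(17² + 18²) = 24.76
|H(j17)| = 140 / 24.76 = 5.6545
20 log₁₀(5.6545) = 15.05 dB

15.0 dB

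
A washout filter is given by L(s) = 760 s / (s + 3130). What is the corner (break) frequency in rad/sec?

3130 rad/sec

The single real pole at s = −3130 gives a corner at ω = 3130 rad/sec.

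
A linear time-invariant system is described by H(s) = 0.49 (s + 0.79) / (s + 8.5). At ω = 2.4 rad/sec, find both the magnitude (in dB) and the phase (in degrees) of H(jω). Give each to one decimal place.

|H| = -17.1 dB, ∠H = 56.0°

|j2.4 + 0.79| = √(2.4² + 0.79²) = 2.527
|j2.4 + 8.5| = √(2.4² + 8.5²) = 8.832
|H(j2.4)| = 0.49 × 2.527 / 8.832 = 0.14018
20 log₁₀(0.14018) = -17.07 dB
∠(j2.4 + 0.79) = arctan(2.4/0.79) = 71.78°
∠(j2.4 + 8.5) = arctan(2.4/8.5) = 15.77°
∠H(j2.4) = 71.78° − 15.77° = 56.01°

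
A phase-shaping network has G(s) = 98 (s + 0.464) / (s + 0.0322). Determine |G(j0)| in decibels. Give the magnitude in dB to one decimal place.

G(0) = 98 × 0.464 / 0.0322 = 1412.2
20 log₁₀(1412.2) = 63.00 dB

63.0 dB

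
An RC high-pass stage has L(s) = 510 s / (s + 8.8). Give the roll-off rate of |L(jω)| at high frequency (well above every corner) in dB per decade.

With 1 zero and 1 pole, the high-frequency asymptotic slope is 20 × (1 − 1) = 0 dB/decade.

0 dB/decade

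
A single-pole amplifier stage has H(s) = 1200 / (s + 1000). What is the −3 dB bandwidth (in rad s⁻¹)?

For a single-pole low-pass, the −3 dB point is at the pole: ω = 1000 rad s⁻¹.

1000 rad s⁻¹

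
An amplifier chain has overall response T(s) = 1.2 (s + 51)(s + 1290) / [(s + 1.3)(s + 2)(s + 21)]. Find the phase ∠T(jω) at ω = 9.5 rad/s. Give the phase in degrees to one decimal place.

∠(j9.5 + 51) = arctan(9.5/51) = 10.55°
∠(j9.5 + 1290) = arctan(9.5/1290) = 0.42°
∠(j9.5 + 1.3) = arctan(9.5/1.3) = 82.21°
∠(j9.5 + 2) = arctan(9.5/2) = 78.11°
∠(j9.5 + 21) = arctan(9.5/21) = 24.34°
∠T(j9.5) = 10.55° + 0.42° − (82.21° + 78.11° + 24.34°) = -173.69°

-173.7°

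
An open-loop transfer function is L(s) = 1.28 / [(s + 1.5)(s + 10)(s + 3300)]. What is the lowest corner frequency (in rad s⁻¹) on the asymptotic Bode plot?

Break frequencies occur at each pole and zero magnitude: 1.5 rad s⁻¹, 10 rad s⁻¹, 3300 rad s⁻¹.
The lowest is 1.5 rad s⁻¹.

1.5 rad s⁻¹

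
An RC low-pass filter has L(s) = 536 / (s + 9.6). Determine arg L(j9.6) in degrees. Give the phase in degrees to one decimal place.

∠(j9.6 + 9.6) = arctan(9.6/9.6) = 45.00°
∠L(j9.6) = −45.00° = -45.00°

-45.0°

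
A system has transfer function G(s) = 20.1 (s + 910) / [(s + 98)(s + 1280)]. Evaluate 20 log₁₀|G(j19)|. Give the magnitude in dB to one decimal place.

|j19 + 910| = √(19² + 910²) = 910.2
|j19 + 98| = √(19² + 98²) = 99.82
|j19 + 1280| = √(19² + 1280²) = 1280
|G(j19)| = 20.1 × 910.2 / (99.82 × 1280) = 0.14316
20 log₁₀(0.14316) = -16.88 dB

-16.9 dB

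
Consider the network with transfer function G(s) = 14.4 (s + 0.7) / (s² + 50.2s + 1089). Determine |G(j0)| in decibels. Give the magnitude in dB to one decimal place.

G(0) = 14.4 × 0.7 / 1089 = 0.0092562
20 log₁₀(0.0092562) = -40.67 dB

-40.7 dB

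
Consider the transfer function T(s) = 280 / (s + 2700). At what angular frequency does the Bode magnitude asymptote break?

2700 rad/s

The single real pole at s = −2700 gives a corner at ω = 2700 rad/s.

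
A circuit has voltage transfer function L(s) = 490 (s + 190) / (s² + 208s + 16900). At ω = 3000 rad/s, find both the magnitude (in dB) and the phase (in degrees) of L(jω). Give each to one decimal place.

|j3000 + 190| = √(3000² + 190²) = 3006
|(j3000)² + 208(j3000) + 16900| = |-8.9831e+06 + j6.24e+05| = 9.005e+06
|L(j3000)| = 490 × 3006 / 9.005e+06 = 0.16357
20 log₁₀(0.16357) = -15.73 dB
∠(j3000 + 190) = arctan(3000/190) = 86.38°
∠[(j3000)² + 208(j3000) + 16900] = ∠[-8.9831e+06 + j6.24e+05] = 176.03°
∠L(j3000) = 86.38° − 176.03° = -89.65°

|L| = -15.7 dB, ∠L = -89.7°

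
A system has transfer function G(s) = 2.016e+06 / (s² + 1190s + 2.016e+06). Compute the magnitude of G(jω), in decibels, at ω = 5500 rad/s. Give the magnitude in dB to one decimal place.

-23.2 dB

|(j5500)² + 1190(j5500) + 2.016e+06| = |-2.8234e+07 + j6.545e+06| = 2.898e+07
|G(j5500)| = 2.016e+06 / 2.898e+07 = 0.069559
20 log₁₀(0.069559) = -23.15 dB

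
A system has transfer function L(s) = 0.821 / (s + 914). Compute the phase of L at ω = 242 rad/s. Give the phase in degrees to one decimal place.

∠(j242 + 914) = arctan(242/914) = 14.83°
∠L(j242) = −14.83° = -14.83°

-14.8°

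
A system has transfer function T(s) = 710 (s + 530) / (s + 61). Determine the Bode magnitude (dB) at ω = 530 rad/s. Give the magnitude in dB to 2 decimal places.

|j530 + 530| = √(530² + 530²) = 749.5
|j530 + 61| = √(530² + 61²) = 533.5
|T(j530)| = 710 × 749.5 / 533.5 = 997.51
20 log₁₀(997.51) = 59.978 dB

59.98 dB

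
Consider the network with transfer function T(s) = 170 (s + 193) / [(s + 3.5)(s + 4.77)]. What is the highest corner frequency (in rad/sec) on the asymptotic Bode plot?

193 rad/sec

Break frequencies occur at each pole and zero magnitude: 3.5 rad/sec, 4.77 rad/sec, 193 rad/sec.
The highest is 193 rad/sec.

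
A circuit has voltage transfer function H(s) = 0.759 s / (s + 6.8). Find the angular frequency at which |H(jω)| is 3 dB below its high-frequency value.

6.8 rad/s

For a single-pole high-pass, the −3 dB point is at the pole: ω = 6.8 rad/s.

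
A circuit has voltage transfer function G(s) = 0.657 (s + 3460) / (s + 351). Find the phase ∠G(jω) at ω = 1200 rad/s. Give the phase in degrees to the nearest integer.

∠(j1200 + 3460) = arctan(1200/3460) = 19.13°
∠(j1200 + 351) = arctan(1200/351) = 73.70°
∠G(j1200) = 19.13° − 73.70° = -54.57°

-55 deg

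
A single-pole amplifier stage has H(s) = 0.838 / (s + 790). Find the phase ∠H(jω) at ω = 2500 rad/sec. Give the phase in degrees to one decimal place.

-72.5°

∠(j2500 + 790) = arctan(2500/790) = 72.46°
∠H(j2500) = −72.46° = -72.46°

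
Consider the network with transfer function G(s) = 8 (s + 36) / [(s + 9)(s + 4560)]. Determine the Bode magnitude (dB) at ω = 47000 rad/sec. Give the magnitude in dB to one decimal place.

-75.4 dB

|j47000 + 36| = √(47000² + 36²) = 4.7e+04
|j47000 + 9| = √(47000² + 9²) = 4.7e+04
|j47000 + 4560| = √(47000² + 4560²) = 4.722e+04
|G(j47000)| = 8 × 4.7e+04 / (4.7e+04 × 4.722e+04) = 0.00016942
20 log₁₀(0.00016942) = -75.42 dB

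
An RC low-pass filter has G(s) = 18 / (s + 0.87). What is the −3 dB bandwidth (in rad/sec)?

For a single-pole low-pass, the −3 dB point is at the pole: ω = 0.87 rad/sec.

0.87 rad/sec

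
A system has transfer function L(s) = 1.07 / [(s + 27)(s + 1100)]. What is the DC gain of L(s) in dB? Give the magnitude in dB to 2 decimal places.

L(0) = 1.07 / (27 × 1100) = 3.6027e-05
20 log₁₀(3.6027e-05) = -88.867 dB

-88.87 dB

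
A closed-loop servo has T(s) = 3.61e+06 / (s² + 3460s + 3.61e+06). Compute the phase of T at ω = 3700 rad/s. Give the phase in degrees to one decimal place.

-128.2°

∠[(j3700)² + 3460(j3700) + 3.61e+06] = ∠[-1.008e+07 + j1.2802e+07] = 128.22°
∠T(j3700) = −128.22° = -128.22°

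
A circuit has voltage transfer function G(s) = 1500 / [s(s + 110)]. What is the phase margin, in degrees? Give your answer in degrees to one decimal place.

83.0°

Gain crossover: |G(jω)| = 1 at ω ≈ 13.5 rad s⁻¹.
∠G(j13.5) = −90° − arctan(13.5/110) ≈ -97.01°
PM = 180° + (-97.01°) = 82.99°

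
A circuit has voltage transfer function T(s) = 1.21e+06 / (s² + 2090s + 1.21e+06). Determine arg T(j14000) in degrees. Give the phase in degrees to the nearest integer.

∠[(j14000)² + 2090(j14000) + 1.21e+06] = ∠[-1.9479e+08 + j2.926e+07] = 171.46°
∠T(j14000) = −171.46° = -171.46°

-171 deg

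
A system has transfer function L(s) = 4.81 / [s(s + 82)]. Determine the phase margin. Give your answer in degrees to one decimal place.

Gain crossover: |L(jω)| = 1 at ω ≈ 0.0587 rad/sec.
∠L(j0.0587) = −90° − arctan(0.0587/82) ≈ -90.04°
PM = 180° + (-90.04°) = 89.96°

90.0°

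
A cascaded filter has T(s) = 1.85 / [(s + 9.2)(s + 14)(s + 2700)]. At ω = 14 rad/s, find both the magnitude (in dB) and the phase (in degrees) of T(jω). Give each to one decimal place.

|T| = -113.7 dB, ∠T = -102.0°

|j14 + 9.2| = √(14² + 9.2²) = 16.75
|j14 + 14| = √(14² + 14²) = 19.8
|j14 + 2700| = √(14² + 2700²) = 2700
|T(j14)| = 1.85 / (16.75 × 19.8 × 2700) = 2.0658e-06
20 log₁₀(2.0658e-06) = -113.70 dB
∠(j14 + 9.2) = arctan(14/9.2) = 56.69°
∠(j14 + 14) = arctan(14/14) = 45.00°
∠(j14 + 2700) = arctan(14/2700) = 0.30°
∠T(j14) = − (56.69° + 45.00° + 0.30°) = -101.99°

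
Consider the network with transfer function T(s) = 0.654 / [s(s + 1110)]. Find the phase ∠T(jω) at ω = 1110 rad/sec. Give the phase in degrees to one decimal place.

-135.0 deg

∠(j1110 + 1110) = arctan(1110/1110) = 45.00°
∠(j1110) = 90.00°
∠T(j1110) = − (45.00° + 90.00°) = -135.00°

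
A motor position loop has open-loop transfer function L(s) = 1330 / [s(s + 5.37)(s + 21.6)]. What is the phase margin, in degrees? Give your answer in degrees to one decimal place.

20.9°

Gain crossover: |L(jω)| = 1 at ω ≈ 6.79 rad/sec.
∠L(j6.79) = −90° − arctan(6.79/5.37) − arctan(6.79/21.6) ≈ -159.09°
PM = 180° + (-159.09°) = 20.91°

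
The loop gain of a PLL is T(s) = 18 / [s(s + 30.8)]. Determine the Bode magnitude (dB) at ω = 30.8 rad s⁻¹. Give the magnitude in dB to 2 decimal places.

|j30.8 + 30.8| = √(30.8² + 30.8²) = 43.56
|j30.8| = 30.8
|T(j30.8)| = 18 / (43.56 × 30.8) = 0.013417
20 log₁₀(0.013417) = -37.447 dB

-37.45 dB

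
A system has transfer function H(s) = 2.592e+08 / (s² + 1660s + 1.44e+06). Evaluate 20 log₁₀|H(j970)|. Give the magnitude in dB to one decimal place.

43.7 dB

|(j970)² + 1660(j970) + 1.44e+06| = |4.991e+05 + j1.6102e+06| = 1.686e+06
|H(j970)| = 2.592e+08 / 1.686e+06 = 153.76
20 log₁₀(153.76) = 43.74 dB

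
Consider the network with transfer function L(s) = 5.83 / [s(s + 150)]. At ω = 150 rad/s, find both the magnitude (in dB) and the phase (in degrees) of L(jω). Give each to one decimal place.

|L| = -74.7 dB, ∠L = -135.0°

|j150 + 150| = √(150² + 150²) = 212.1
|j150| = 150
|L(j150)| = 5.83 / (212.1 × 150) = 0.00018322
20 log₁₀(0.00018322) = -74.74 dB
∠(j150 + 150) = arctan(150/150) = 45.00°
∠(j150) = 90.00°
∠L(j150) = − (45.00° + 90.00°) = -135.00°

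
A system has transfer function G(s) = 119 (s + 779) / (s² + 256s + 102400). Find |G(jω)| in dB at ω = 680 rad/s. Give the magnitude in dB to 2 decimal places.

-10.24 dB

|j680 + 779| = √(680² + 779²) = 1034
|(j680)² + 256(j680) + 102400| = |-3.6e+05 + j1.7408e+05| = 3.999e+05
|G(j680)| = 119 × 1034 / 3.999e+05 = 0.30772
20 log₁₀(0.30772) = -10.237 dB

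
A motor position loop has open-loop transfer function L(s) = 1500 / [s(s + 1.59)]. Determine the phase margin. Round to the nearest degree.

2°

Gain crossover: |L(jω)| = 1 at ω ≈ 38.7 rad/sec.
∠L(j38.7) = −90° − arctan(38.7/1.59) ≈ -177.65°
PM = 180° + (-177.65°) = 2.35°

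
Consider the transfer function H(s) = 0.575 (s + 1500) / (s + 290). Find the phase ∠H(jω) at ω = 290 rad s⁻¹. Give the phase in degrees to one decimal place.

-34.1°

∠(j290 + 1500) = arctan(290/1500) = 10.94°
∠(j290 + 290) = arctan(290/290) = 45.00°
∠H(j290) = 10.94° − 45.00° = -34.06°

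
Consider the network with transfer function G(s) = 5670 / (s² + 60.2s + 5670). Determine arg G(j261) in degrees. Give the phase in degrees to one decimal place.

-165.9 deg

∠[(j261)² + 60.2(j261) + 5670] = ∠[-62451 + j15712] = 165.88°
∠G(j261) = −165.88° = -165.88°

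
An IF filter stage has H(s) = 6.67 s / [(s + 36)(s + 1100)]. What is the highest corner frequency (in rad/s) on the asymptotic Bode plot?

Break frequencies occur at each pole and zero magnitude: 36 rad/s, 1100 rad/s.
The highest is 1100 rad/s.

1100 rad/s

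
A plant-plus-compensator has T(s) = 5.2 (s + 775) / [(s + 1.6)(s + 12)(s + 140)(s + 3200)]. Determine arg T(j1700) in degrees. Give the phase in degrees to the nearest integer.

∠(j1700 + 775) = arctan(1700/775) = 65.49°
∠(j1700 + 1.6) = arctan(1700/1.6) = 89.95°
∠(j1700 + 12) = arctan(1700/12) = 89.60°
∠(j1700 + 140) = arctan(1700/140) = 85.29°
∠(j1700 + 3200) = arctan(1700/3200) = 27.98°
∠T(j1700) = 65.49° − (89.95° + 89.60° + 85.29° + 27.98°) = -227.32°

-227°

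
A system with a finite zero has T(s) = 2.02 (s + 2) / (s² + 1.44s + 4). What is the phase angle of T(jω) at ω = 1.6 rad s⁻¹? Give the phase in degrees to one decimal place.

∠(j1.6 + 2) = arctan(1.6/2) = 38.66°
∠[(j1.6)² + 1.44(j1.6) + 4] = ∠[1.44 + j2.304] = 57.99°
∠T(j1.6) = 38.66° − 57.99° = -19.33°

-19.3°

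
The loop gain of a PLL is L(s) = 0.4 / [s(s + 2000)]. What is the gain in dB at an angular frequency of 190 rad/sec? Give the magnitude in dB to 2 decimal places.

-119.59 dB

|j190 + 2000| = √(190² + 2000²) = 2009
|j190| = 190
|L(j190)| = 0.4 / (2009 × 190) = 1.0479e-06
20 log₁₀(1.0479e-06) = -119.593 dB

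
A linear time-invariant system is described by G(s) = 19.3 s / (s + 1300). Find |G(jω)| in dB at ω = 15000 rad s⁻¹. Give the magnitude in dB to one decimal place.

25.7 dB

|j15000| = 1.5e+04
|j15000 + 1300| = √(15000² + 1300²) = 1.506e+04
|G(j15000)| = 19.3 × 1.5e+04 / 1.506e+04 = 19.228
20 log₁₀(19.228) = 25.68 dB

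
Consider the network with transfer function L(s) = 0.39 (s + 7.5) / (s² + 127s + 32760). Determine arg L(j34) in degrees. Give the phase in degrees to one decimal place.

∠(j34 + 7.5) = arctan(34/7.5) = 77.56°
∠[(j34)² + 127(j34) + 32760] = ∠[31604 + j4318] = 7.78°
∠L(j34) = 77.56° − 7.78° = 69.78°

69.8°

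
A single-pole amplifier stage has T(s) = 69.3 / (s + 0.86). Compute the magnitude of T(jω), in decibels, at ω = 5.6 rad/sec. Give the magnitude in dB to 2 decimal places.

21.75 dB

|j5.6 + 0.86| = √(5.6² + 0.86²) = 5.666
|T(j5.6)| = 69.3 / 5.666 = 12.232
20 log₁₀(12.232) = 21.750 dB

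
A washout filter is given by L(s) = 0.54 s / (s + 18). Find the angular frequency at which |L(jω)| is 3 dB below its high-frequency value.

For a single-pole high-pass, the −3 dB point is at the pole: ω = 18 rad/s.

18 rad/s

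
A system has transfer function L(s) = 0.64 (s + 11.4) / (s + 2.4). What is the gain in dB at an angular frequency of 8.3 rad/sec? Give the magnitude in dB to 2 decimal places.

|j8.3 + 11.4| = √(8.3² + 11.4²) = 14.1
|j8.3 + 2.4| = √(8.3² + 2.4²) = 8.64
|L(j8.3)| = 0.64 × 14.1 / 8.64 = 1.0445
20 log₁₀(1.0445) = 0.379 dB

0.38 dB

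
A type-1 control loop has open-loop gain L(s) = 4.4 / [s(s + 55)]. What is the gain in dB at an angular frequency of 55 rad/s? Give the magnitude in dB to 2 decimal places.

-59.76 dB

|j55 + 55| = √(55² + 55²) = 77.78
|j55| = 55
|L(j55)| = 4.4 / (77.78 × 55) = 0.0010285
20 log₁₀(0.0010285) = -59.756 dB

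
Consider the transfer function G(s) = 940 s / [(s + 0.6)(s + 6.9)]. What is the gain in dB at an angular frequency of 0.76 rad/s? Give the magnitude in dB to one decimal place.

|j0.76| = 0.76
|j0.76 + 0.6| = √(0.76² + 0.6²) = 0.9683
|j0.76 + 6.9| = √(0.76² + 6.9²) = 6.942
|G(j0.76)| = 940 × 0.76 / (0.9683 × 6.942) = 106.28
20 log₁₀(106.28) = 40.53 dB

40.5 dB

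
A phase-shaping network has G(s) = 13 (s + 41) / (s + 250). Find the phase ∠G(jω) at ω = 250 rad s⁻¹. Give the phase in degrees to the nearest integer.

∠(j250 + 41) = arctan(250/41) = 80.69°
∠(j250 + 250) = arctan(250/250) = 45.00°
∠G(j250) = 80.69° − 45.00° = 35.69°

36°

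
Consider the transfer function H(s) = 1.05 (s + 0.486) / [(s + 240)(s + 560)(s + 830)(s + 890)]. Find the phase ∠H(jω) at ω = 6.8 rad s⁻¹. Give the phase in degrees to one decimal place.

82.7°

∠(j6.8 + 0.486) = arctan(6.8/0.486) = 85.91°
∠(j6.8 + 240) = arctan(6.8/240) = 1.62°
∠(j6.8 + 560) = arctan(6.8/560) = 0.70°
∠(j6.8 + 830) = arctan(6.8/830) = 0.47°
∠(j6.8 + 890) = arctan(6.8/890) = 0.44°
∠H(j6.8) = 85.91° − (1.62° + 0.70° + 0.47° + 0.44°) = 82.69°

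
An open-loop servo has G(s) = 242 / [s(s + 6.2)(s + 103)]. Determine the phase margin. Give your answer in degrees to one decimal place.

Gain crossover: |G(jω)| = 1 at ω ≈ 0.378 rad/sec.
∠G(j0.378) = −90° − arctan(0.378/6.2) − arctan(0.378/103) ≈ -93.70°
PM = 180° + (-93.70°) = 86.30°

86.3°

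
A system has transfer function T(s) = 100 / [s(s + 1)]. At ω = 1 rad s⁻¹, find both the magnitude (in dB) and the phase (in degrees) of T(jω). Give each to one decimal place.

|j1 + 1| = √(1² + 1²) = 1.414
|j1| = 1
|T(j1)| = 100 / (1.414 × 1) = 70.711
20 log₁₀(70.711) = 36.99 dB
∠(j1 + 1) = arctan(1/1) = 45.00°
∠(j1) = 90.00°
∠T(j1) = − (45.00° + 90.00°) = -135.00°

|T| = 37.0 dB, ∠T = -135.0°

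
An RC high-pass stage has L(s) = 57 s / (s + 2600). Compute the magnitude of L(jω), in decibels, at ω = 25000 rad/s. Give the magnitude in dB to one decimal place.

|j25000| = 2.5e+04
|j25000 + 2600| = √(25000² + 2600²) = 2.513e+04
|L(j25000)| = 57 × 2.5e+04 / 2.513e+04 = 56.694
20 log₁₀(56.694) = 35.07 dB

35.1 dB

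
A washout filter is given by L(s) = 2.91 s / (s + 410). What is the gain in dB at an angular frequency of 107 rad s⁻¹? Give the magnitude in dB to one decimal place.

-2.7 dB

|j107| = 107
|j107 + 410| = √(107² + 410²) = 423.7
|L(j107)| = 2.91 × 107 / 423.7 = 0.73483
20 log₁₀(0.73483) = -2.68 dB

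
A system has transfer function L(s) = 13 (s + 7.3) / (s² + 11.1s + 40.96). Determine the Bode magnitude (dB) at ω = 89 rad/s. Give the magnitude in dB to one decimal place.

-16.7 dB

|j89 + 7.3| = √(89² + 7.3²) = 89.3
|(j89)² + 11.1(j89) + 40.96| = |-7880 + j987.9| = 7942
|L(j89)| = 13 × 89.3 / 7942 = 0.14618
20 log₁₀(0.14618) = -16.70 dB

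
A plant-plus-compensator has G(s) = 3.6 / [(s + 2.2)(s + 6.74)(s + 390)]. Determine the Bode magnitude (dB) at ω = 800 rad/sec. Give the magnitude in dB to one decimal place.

-164.0 dB

|j800 + 2.2| = √(800² + 2.2²) = 800
|j800 + 6.74| = √(800² + 6.74²) = 800
|j800 + 390| = √(800² + 390²) = 890
|G(j800)| = 3.6 / (800 × 800 × 890) = 6.32e-09
20 log₁₀(6.32e-09) = -163.99 dB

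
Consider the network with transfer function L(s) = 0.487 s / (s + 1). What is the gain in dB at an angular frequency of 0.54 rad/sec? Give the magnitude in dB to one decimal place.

-12.7 dB

|j0.54| = 0.54
|j0.54 + 1| = √(0.54² + 1²) = 1.136
|L(j0.54)| = 0.487 × 0.54 / 1.136 = 0.2314
20 log₁₀(0.2314) = -12.71 dB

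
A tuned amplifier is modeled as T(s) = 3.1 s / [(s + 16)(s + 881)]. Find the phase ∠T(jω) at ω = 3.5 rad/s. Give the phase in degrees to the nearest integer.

77°

∠(j3.5) = 90.00°
∠(j3.5 + 16) = arctan(3.5/16) = 12.34°
∠(j3.5 + 881) = arctan(3.5/881) = 0.23°
∠T(j3.5) = 90.00° − (12.34° + 0.23°) = 77.43°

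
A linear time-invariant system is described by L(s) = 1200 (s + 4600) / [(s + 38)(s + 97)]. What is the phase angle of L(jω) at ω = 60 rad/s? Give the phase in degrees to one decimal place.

∠(j60 + 4600) = arctan(60/4600) = 0.75°
∠(j60 + 38) = arctan(60/38) = 57.65°
∠(j60 + 97) = arctan(60/97) = 31.74°
∠L(j60) = 0.75° − (57.65° + 31.74°) = -88.64°

-88.6°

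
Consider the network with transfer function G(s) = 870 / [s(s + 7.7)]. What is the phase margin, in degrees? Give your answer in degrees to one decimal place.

14.9°

Gain crossover: |G(jω)| = 1 at ω ≈ 29 rad/s.
∠G(j29) = −90° − arctan(29/7.7) ≈ -165.13°
PM = 180° + (-165.13°) = 14.87°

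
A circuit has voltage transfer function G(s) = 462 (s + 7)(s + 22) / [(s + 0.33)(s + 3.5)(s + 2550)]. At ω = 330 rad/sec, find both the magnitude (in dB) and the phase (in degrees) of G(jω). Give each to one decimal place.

|G| = -14.9 dB, ∠G = -11.7°

|j330 + 7| = √(330² + 7²) = 330.1
|j330 + 22| = √(330² + 22²) = 330.7
|j330 + 0.33| = √(330² + 0.33²) = 330
|j330 + 3.5| = √(330² + 3.5²) = 330
|j330 + 2550| = √(330² + 2550²) = 2571
|G(j330)| = 462 × 330.1 × 330.7 / (330 × 330 × 2571) = 0.18011
20 log₁₀(0.18011) = -14.89 dB
∠(j330 + 7) = arctan(330/7) = 88.78°
∠(j330 + 22) = arctan(330/22) = 86.19°
∠(j330 + 0.33) = arctan(330/0.33) = 89.94°
∠(j330 + 3.5) = arctan(330/3.5) = 89.39°
∠(j330 + 2550) = arctan(330/2550) = 7.37°
∠G(j330) = 88.78° + 86.19° − (89.94° + 89.39° + 7.37°) = -11.74°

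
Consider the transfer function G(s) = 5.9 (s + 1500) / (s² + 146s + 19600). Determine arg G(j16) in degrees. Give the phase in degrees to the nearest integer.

∠(j16 + 1500) = arctan(16/1500) = 0.61°
∠[(j16)² + 146(j16) + 19600] = ∠[19344 + j2336] = 6.89°
∠G(j16) = 0.61° − 6.89° = -6.27°

-6°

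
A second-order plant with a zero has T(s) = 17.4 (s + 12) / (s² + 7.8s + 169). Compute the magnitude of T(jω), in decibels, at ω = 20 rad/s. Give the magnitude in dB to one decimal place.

3.3 dB

|j20 + 12| = √(20² + 12²) = 23.32
|(j20)² + 7.8(j20) + 169| = |-231 + j156| = 278.7
|T(j20)| = 17.4 × 23.32 / 278.7 = 1.456
20 log₁₀(1.456) = 3.26 dB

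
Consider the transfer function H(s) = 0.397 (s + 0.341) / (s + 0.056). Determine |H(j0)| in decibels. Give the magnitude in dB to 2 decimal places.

H(0) = 0.397 × 0.341 / 0.056 = 2.4174
20 log₁₀(2.4174) = 7.667 dB

7.67 dB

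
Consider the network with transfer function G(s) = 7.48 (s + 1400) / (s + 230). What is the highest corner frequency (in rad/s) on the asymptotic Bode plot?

Break frequencies occur at each pole and zero magnitude: 230 rad/s, 1400 rad/s.
The highest is 1400 rad/s.

1400 rad/s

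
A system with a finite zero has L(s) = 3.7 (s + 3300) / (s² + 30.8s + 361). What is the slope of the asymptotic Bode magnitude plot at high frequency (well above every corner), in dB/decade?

-20 dB/decade

With 1 zero and 2 poles, the high-frequency asymptotic slope is 20 × (1 − 2) = -20 dB/decade.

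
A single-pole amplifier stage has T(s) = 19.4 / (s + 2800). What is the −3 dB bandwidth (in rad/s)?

For a single-pole low-pass, the −3 dB point is at the pole: ω = 2800 rad/s.

2800 rad/s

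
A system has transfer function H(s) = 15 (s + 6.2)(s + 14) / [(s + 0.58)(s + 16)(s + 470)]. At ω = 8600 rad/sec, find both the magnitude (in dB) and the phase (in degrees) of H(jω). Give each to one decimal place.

|H| = -55.2 dB, ∠H = -86.9°

|j8600 + 6.2| = √(8600² + 6.2²) = 8600
|j8600 + 14| = √(8600² + 14²) = 8600
|j8600 + 0.58| = √(8600² + 0.58²) = 8600
|j8600 + 16| = √(8600² + 16²) = 8600
|j8600 + 470| = √(8600² + 470²) = 8613
|H(j8600)| = 15 × 8600 × 8600 / (8600 × 8600 × 8613) = 0.0017416
20 log₁₀(0.0017416) = -55.18 dB
∠(j8600 + 6.2) = arctan(8600/6.2) = 89.96°
∠(j8600 + 14) = arctan(8600/14) = 89.91°
∠(j8600 + 0.58) = arctan(8600/0.58) = 90.00°
∠(j8600 + 16) = arctan(8600/16) = 89.89°
∠(j8600 + 470) = arctan(8600/470) = 86.87°
∠H(j8600) = 89.96° + 89.91° − (90.00° + 89.89° + 86.87°) = -86.90°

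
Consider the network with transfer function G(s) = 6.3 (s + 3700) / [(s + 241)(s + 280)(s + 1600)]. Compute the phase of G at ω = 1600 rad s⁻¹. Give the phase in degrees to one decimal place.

-183.1°

∠(j1600 + 3700) = arctan(1600/3700) = 23.39°
∠(j1600 + 241) = arctan(1600/241) = 81.43°
∠(j1600 + 280) = arctan(1600/280) = 80.07°
∠(j1600 + 1600) = arctan(1600/1600) = 45.00°
∠G(j1600) = 23.39° − (81.43° + 80.07° + 45.00°) = -183.12°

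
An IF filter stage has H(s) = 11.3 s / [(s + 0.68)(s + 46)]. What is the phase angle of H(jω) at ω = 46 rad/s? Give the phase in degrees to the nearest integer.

∠(j46) = 90.00°
∠(j46 + 0.68) = arctan(46/0.68) = 89.15°
∠(j46 + 46) = arctan(46/46) = 45.00°
∠H(j46) = 90.00° − (89.15° + 45.00°) = -44.15°

-44°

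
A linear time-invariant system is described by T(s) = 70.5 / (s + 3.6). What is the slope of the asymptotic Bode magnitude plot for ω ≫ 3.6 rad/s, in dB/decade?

-20 dB/decade

With 0 zeros and 1 pole, the high-frequency asymptotic slope is 20 × (0 − 1) = -20 dB/decade.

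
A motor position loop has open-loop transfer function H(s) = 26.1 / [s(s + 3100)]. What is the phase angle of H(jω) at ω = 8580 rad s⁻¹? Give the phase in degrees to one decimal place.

∠(j8580 + 3100) = arctan(8580/3100) = 70.13°
∠(j8580) = 90.00°
∠H(j8580) = − (70.13° + 90.00°) = -160.13°

-160.1°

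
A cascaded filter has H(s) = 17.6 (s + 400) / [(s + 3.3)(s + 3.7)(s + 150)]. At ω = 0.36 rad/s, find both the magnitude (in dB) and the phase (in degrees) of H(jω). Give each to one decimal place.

|j0.36 + 400| = √(0.36² + 400²) = 400
|j0.36 + 3.3| = √(0.36² + 3.3²) = 3.32
|j0.36 + 3.7| = √(0.36² + 3.7²) = 3.717
|j0.36 + 150| = √(0.36² + 150²) = 150
|H(j0.36)| = 17.6 × 400 / (3.32 × 3.717 × 150) = 3.8032
20 log₁₀(3.8032) = 11.60 dB
∠(j0.36 + 400) = arctan(0.36/400) = 0.05°
∠(j0.36 + 3.3) = arctan(0.36/3.3) = 6.23°
∠(j0.36 + 3.7) = arctan(0.36/3.7) = 5.56°
∠(j0.36 + 150) = arctan(0.36/150) = 0.14°
∠H(j0.36) = 0.05° − (6.23° + 5.56° + 0.14°) = -11.87°

|H| = 11.6 dB, ∠H = -11.9 deg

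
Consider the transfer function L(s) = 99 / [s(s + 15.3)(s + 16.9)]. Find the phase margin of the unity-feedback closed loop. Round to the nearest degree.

Gain crossover: |L(jω)| = 1 at ω ≈ 0.383 rad/sec.
∠L(j0.383) = −90° − arctan(0.383/15.3) − arctan(0.383/16.9) ≈ -92.73°
PM = 180° + (-92.73°) = 87.27°

87°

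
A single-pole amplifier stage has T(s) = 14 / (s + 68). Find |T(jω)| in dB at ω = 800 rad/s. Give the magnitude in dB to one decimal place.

|j800 + 68| = √(800² + 68²) = 802.9
|T(j800)| = 14 / 802.9 = 0.017437
20 log₁₀(0.017437) = -35.17 dB

-35.2 dB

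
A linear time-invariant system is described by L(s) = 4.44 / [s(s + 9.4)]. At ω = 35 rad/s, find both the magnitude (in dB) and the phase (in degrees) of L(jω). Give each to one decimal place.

|j35 + 9.4| = √(35² + 9.4²) = 36.24
|j35| = 35
|L(j35)| = 4.44 / (36.24 × 35) = 0.0035004
20 log₁₀(0.0035004) = -49.12 dB
∠(j35 + 9.4) = arctan(35/9.4) = 74.97°
∠(j35) = 90.00°
∠L(j35) = − (74.97° + 90.00°) = -164.97°

|L| = -49.1 dB, ∠L = -165.0 deg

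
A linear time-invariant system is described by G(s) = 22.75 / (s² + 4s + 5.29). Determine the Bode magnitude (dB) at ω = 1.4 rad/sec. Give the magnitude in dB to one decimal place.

|(j1.4)² + 4(j1.4) + 5.29| = |3.33 + j5.6| = 6.515
|G(j1.4)| = 22.75 / 6.515 = 3.4918
20 log₁₀(3.4918) = 10.86 dB

10.9 dB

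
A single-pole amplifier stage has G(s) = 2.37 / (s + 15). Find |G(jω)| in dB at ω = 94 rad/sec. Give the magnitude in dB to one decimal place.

-32.1 dB

|j94 + 15| = √(94² + 15²) = 95.19
|G(j94)| = 2.37 / 95.19 = 0.024898
20 log₁₀(0.024898) = -32.08 dB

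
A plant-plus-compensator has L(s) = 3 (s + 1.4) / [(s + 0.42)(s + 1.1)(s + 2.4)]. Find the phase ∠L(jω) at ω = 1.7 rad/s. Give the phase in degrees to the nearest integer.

-118°

∠(j1.7 + 1.4) = arctan(1.7/1.4) = 50.53°
∠(j1.7 + 0.42) = arctan(1.7/0.42) = 76.12°
∠(j1.7 + 1.1) = arctan(1.7/1.1) = 57.09°
∠(j1.7 + 2.4) = arctan(1.7/2.4) = 35.31°
∠L(j1.7) = 50.53° − (76.12° + 57.09° + 35.31°) = -118.00°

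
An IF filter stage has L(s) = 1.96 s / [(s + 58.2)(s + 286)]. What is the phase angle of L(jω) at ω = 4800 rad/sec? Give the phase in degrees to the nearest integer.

-86°

∠(j4800) = 90.00°
∠(j4800 + 58.2) = arctan(4800/58.2) = 89.31°
∠(j4800 + 286) = arctan(4800/286) = 86.59°
∠L(j4800) = 90.00° − (89.31° + 86.59°) = -85.90°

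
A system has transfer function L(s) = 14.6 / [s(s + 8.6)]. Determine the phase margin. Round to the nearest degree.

Gain crossover: |L(jω)| = 1 at ω ≈ 1.67 rad/sec.
∠L(j1.67) = −90° − arctan(1.67/8.6) ≈ -100.97°
PM = 180° + (-100.97°) = 79.03°

79 deg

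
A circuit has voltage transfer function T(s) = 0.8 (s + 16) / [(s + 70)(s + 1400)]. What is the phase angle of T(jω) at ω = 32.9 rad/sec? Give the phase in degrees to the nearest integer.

38°

∠(j32.9 + 16) = arctan(32.9/16) = 64.07°
∠(j32.9 + 70) = arctan(32.9/70) = 25.17°
∠(j32.9 + 1400) = arctan(32.9/1400) = 1.35°
∠T(j32.9) = 64.07° − (25.17° + 1.35°) = 37.55°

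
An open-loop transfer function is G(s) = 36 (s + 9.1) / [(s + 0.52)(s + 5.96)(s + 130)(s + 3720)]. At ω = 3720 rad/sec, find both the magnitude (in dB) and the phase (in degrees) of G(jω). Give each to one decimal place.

|G| = -186.1 dB, ∠G = -223.0°

|j3720 + 9.1| = √(3720² + 9.1²) = 3720
|j3720 + 0.52| = √(3720² + 0.52²) = 3720
|j3720 + 5.96| = √(3720² + 5.96²) = 3720
|j3720 + 130| = √(3720² + 130²) = 3722
|j3720 + 3720| = √(3720² + 3720²) = 5261
|G(j3720)| = 36 × 3720 / (3720 × 3720 × 3722 × 5261) = 4.9419e-10
20 log₁₀(4.9419e-10) = -186.12 dB
∠(j3720 + 9.1) = arctan(3720/9.1) = 89.86°
∠(j3720 + 0.52) = arctan(3720/0.52) = 89.99°
∠(j3720 + 5.96) = arctan(3720/5.96) = 89.91°
∠(j3720 + 130) = arctan(3720/130) = 88.00°
∠(j3720 + 3720) = arctan(3720/3720) = 45.00°
∠G(j3720) = 89.86° − (89.99° + 89.91° + 88.00° + 45.00°) = -223.04°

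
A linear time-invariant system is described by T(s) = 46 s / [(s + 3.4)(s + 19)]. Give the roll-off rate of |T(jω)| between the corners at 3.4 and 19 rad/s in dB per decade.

0 dB/decade

In this band the factors already past their corner are: 1 differentiator zero, pole at 3.4; net slope = 0 dB/decade.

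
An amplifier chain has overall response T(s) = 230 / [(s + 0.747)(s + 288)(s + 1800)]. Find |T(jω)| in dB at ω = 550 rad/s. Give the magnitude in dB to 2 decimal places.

-128.93 dB

|j550 + 0.747| = √(550² + 0.747²) = 550
|j550 + 288| = √(550² + 288²) = 620.8
|j550 + 1800| = √(550² + 1800²) = 1882
|T(j550)| = 230 / (550 × 620.8 × 1882) = 3.5787e-07
20 log₁₀(3.5787e-07) = -128.925 dB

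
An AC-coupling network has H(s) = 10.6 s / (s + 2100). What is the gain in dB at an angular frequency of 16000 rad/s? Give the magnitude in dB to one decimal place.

20.4 dB

|j16000| = 1.6e+04
|j16000 + 2100| = √(16000² + 2100²) = 1.614e+04
|H(j16000)| = 10.6 × 1.6e+04 / 1.614e+04 = 10.51
20 log₁₀(10.51) = 20.43 dB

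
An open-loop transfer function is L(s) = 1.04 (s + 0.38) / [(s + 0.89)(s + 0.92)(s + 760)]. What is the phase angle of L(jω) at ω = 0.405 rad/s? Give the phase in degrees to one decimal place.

-1.4°

∠(j0.405 + 0.38) = arctan(0.405/0.38) = 46.82°
∠(j0.405 + 0.89) = arctan(0.405/0.89) = 24.47°
∠(j0.405 + 0.92) = arctan(0.405/0.92) = 23.76°
∠(j0.405 + 760) = arctan(0.405/760) = 0.03°
∠L(j0.405) = 46.82° − (24.47° + 23.76° + 0.03°) = -1.43°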